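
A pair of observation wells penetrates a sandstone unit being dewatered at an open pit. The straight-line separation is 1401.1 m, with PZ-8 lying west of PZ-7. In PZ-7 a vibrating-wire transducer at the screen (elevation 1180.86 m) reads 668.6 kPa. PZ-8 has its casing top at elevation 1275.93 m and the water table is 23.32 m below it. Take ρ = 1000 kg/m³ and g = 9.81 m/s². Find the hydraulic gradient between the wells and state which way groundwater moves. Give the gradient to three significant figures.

Pressure head at PZ-7: ψ = P/(ρg) = 668.6×1000 / (1000 × 9.81) = 68.15 m.
Total head at PZ-7: h = z + ψ = 1180.86 + 68.15 = 1249.01 m.
Total head at PZ-8: h = 1275.93 − 23.32 = 1252.61 m.
Head difference: h(PZ-7) − h(PZ-8) = 1249.01 − 1252.61 = -3.60 m.
Hydraulic gradient: i = |Δh| / L = 3.60 / 1401.1 = 0.00257.
Flow is from higher to lower head: from PZ-8 toward PZ-7, i.e. toward the east.

i ≈ 0.00257; groundwater flows toward the east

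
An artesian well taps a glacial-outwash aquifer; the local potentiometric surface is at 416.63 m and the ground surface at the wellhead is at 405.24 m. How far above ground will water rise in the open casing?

Water rises to the potentiometric surface, so the rise above ground = 416.63 − 405.24 = 11.39 m.

≈ 11.39 m above ground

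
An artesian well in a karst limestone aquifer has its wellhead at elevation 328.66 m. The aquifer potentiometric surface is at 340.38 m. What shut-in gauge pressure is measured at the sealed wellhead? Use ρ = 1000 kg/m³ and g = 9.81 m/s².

Head above the cap: Δh = 340.38 − 328.66 = 11.72 m.
P = ρgΔh = 1000 × 9.81 × 11.72 = 114973 Pa ≈ 115 kPa.

P ≈ 115 kPa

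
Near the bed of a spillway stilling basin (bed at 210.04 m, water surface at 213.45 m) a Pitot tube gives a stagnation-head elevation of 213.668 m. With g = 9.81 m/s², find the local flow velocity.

Near the bed, under hydrostatic conditions, the piezometric head (z + ψ) equals the free-surface elevation, 213.45 m.
Velocity head = total − piezometric = 213.668 − 213.45 = 0.218 m.
v = √(2g·h_v) = √(2 × 9.81 × 0.218) = 2.07 m/s.

v ≈ 2.07 m/s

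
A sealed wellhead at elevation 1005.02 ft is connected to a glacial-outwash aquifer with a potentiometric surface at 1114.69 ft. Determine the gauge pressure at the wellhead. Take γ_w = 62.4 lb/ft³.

Head above the cap: Δh = 1114.69 − 1005.02 = 109.67 ft.
P = γΔh/144 = 62.4 × 109.67 / 144 = 47.5 psi.

P ≈ 47.5 psi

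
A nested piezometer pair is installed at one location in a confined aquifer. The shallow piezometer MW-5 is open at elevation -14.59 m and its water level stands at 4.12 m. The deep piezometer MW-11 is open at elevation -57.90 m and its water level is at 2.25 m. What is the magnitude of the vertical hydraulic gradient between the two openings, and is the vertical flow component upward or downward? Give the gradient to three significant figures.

Total head at MW-5: h = 4.12 m (water level in the standpipe).
Total head at MW-11: h = 2.25 m.
Δh = h(MW-5) − h(MW-11) = 4.12 − 2.25 = 1.87 m.
Vertical separation Δz = -14.59 − (-57.90) = 43.31 m.
|i_v| = |Δh| / Δz = 1.87 / 43.31 = 0.0432.
Head is higher in the shallow piezometer, so vertical flow is downward (recharge condition).

|i_v| ≈ 0.0432; vertical flow is downward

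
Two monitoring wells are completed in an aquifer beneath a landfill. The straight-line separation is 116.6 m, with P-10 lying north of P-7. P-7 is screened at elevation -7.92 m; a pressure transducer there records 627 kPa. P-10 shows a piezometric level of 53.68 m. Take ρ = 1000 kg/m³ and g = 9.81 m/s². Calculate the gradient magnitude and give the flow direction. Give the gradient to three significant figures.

Pressure head at P-7: ψ = P/(ρg) = 627×1000 / (1000 × 9.81) = 63.91 m.
Total head at P-7: h = z + ψ = -7.92 + 63.91 = 55.99 m.
Total head at P-10: h = 53.68 m (water level in the piezometer is the total head).
Head difference: h(P-7) − h(P-10) = 55.99 − 53.68 = 2.31 m.
Hydraulic gradient: i = |Δh| / L = 2.31 / 116.6 = 0.0198.
Flow is from higher to lower head: from P-7 toward P-10, i.e. toward the north.

i ≈ 0.0198; groundwater flows toward the north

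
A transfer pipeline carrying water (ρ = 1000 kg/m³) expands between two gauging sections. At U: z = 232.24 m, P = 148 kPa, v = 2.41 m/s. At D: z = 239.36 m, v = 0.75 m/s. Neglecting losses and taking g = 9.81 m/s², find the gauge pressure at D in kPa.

P₂ ≈ 80.8 kPa

Pressure head at U: ψ₁ = P₁/(ρg) = 148×1000 / (1000 × 9.81) = 15.09 m.
Velocity heads: v₁²/2g = 2.41²/19.62 = 0.296 m; v₂²/2g = 0.75²/19.62 = 0.029 m.
Total head H = z₁ + ψ₁ + v₁²/2g = 232.24 + 15.09 + 0.296 = 247.63 m.
ψ₂ = H − z₂ − v₂²/2g = 247.63 − 239.36 − 0.029 = 8.24 m.
P₂ = ρgψ₂ = 1000 × 9.81 × 8.24 ≈ 80.8 kPa.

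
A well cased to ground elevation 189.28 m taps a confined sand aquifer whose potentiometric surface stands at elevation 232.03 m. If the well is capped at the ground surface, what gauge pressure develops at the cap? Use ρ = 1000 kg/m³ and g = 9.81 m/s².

P ≈ 419 kPa

Head above the cap: Δh = 232.03 − 189.28 = 42.75 m.
P = ρgΔh = 1000 × 9.81 × 42.75 = 419378 Pa ≈ 419 kPa.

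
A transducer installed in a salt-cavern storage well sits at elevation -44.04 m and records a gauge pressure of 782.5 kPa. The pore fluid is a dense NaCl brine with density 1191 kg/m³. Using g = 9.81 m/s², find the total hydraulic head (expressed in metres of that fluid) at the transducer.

ψ = P/(ρg) = 782.5×1000 / (1191 × 9.81) = 66.97 m.
h = z + ψ = -44.04 + 66.97 = 22.93 m.

h ≈ 22.93 m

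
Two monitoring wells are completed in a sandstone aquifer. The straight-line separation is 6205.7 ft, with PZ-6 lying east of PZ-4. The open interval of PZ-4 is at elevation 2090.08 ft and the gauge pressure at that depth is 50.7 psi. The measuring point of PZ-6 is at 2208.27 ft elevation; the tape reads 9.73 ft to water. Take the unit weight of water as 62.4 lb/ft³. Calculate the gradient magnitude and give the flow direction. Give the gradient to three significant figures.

Pressure head at PZ-4: ψ = 144·P/γ = 144 × 50.7 / 62.4 = 117.00 ft.
Total head at PZ-4: h = z + ψ = 2090.08 + 117.00 = 2207.08 ft.
Total head at PZ-6: h = 2208.27 − 9.73 = 2198.54 ft.
Head difference: h(PZ-4) − h(PZ-6) = 2207.08 − 2198.54 = 8.54 ft.
Hydraulic gradient: i = |Δh| / L = 8.54 / 6205.7 = 0.00138.
Flow is from higher to lower head: from PZ-4 toward PZ-6, i.e. toward the east.

i ≈ 0.00138; groundwater flows toward the east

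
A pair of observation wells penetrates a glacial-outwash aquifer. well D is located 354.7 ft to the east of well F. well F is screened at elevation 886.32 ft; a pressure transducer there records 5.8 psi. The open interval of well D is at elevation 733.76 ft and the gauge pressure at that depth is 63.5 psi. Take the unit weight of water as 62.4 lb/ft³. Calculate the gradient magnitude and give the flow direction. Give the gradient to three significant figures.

i ≈ 0.0547; groundwater flows toward the east

Pressure head at well F: ψ = 144·P/γ = 144 × 5.8 / 62.4 = 13.38 ft.
Total head at well F: h = z + ψ = 886.32 + 13.38 = 899.70 ft.
Pressure head at well D: ψ = 144·P/γ = 144 × 63.5 / 62.4 = 146.54 ft.
Total head at well D: h = z + ψ = 733.76 + 146.54 = 880.30 ft.
Head difference: h(well F) − h(well D) = 899.70 − 880.30 = 19.40 ft.
Hydraulic gradient: i = |Δh| / L = 19.40 / 354.7 = 0.0547.
Flow is from higher to lower head: from well F toward well D, i.e. toward the east.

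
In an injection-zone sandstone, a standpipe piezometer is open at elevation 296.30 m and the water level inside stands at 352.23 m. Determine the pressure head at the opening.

Total head h = 352.23 m (the water-surface elevation in the piezometer).
Pressure head ψ = h − z = 352.23 − 296.30 = 55.93 m.

ψ ≈ 55.93 m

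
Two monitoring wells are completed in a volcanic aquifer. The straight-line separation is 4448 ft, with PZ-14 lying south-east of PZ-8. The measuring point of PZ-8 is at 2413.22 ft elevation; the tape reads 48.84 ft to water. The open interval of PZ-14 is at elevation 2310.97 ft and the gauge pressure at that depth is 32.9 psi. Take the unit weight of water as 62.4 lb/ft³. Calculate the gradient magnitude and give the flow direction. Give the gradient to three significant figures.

Total head at PZ-8: h = 2413.22 − 48.84 = 2364.38 ft.
Pressure head at PZ-14: ψ = 144·P/γ = 144 × 32.9 / 62.4 = 75.92 ft.
Total head at PZ-14: h = z + ψ = 2310.97 + 75.92 = 2386.89 ft.
Head difference: h(PZ-8) − h(PZ-14) = 2364.38 − 2386.89 = -22.51 ft.
Hydraulic gradient: i = |Δh| / L = 22.51 / 4448 = 0.00506.
Flow is from higher to lower head: from PZ-14 toward PZ-8, i.e. toward the north-west.

i ≈ 0.00506; groundwater flows toward the north-west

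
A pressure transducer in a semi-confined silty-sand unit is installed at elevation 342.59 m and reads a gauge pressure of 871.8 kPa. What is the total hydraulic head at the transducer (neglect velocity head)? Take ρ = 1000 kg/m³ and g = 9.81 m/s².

h ≈ 431.46 m

ψ = P/(ρg) = 871.8×1000 / (1000 × 9.81) = 88.87 m.
h = z + ψ = 342.59 + 88.87 = 431.46 m.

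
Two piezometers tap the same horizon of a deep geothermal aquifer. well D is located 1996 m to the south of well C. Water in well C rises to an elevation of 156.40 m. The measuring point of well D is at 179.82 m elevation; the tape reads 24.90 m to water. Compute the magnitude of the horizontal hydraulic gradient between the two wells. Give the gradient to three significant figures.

i ≈ 0.000741

Total head at well C: h = 156.40 m (water level in the piezometer is the total head).
Total head at well D: h = 179.82 − 24.90 = 154.92 m.
Head difference: h(well C) − h(well D) = 156.40 − 154.92 = 1.48 m.
Hydraulic gradient: i = |Δh| / L = 1.48 / 1996 = 0.000741.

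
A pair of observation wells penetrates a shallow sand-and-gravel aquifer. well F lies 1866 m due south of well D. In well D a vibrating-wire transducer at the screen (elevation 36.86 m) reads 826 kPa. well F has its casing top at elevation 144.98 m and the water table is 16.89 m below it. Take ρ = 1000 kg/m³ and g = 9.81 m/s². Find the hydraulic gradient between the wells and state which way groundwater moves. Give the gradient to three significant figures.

i ≈ 0.00377; groundwater flows toward the north

Pressure head at well D: ψ = P/(ρg) = 826×1000 / (1000 × 9.81) = 84.20 m.
Total head at well D: h = z + ψ = 36.86 + 84.20 = 121.06 m.
Total head at well F: h = 144.98 − 16.89 = 128.09 m.
Head difference: h(well D) − h(well F) = 121.06 − 128.09 = -7.03 m.
Hydraulic gradient: i = |Δh| / L = 7.03 / 1866 = 0.00377.
Flow is from higher to lower head: from well F toward well D, i.e. toward the north.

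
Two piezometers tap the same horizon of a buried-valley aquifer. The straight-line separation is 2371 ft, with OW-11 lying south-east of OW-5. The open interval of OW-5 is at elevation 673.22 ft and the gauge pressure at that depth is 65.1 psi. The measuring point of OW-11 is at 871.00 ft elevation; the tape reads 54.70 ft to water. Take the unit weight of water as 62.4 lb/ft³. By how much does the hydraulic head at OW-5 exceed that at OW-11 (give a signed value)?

Δh ≈ 7.15 ft

Pressure head at OW-5: ψ = 144·P/γ = 144 × 65.1 / 62.4 = 150.23 ft.
Total head at OW-5: h = z + ψ = 673.22 + 150.23 = 823.45 ft.
Total head at OW-11: h = 871.00 − 54.70 = 816.30 ft.
Head difference: h(OW-5) − h(OW-11) = 823.45 − 816.30 = 7.15 ft.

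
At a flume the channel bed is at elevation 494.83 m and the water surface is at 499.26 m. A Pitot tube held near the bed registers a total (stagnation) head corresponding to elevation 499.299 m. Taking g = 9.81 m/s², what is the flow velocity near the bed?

Near the bed, under hydrostatic conditions, the piezometric head (z + ψ) equals the free-surface elevation, 499.26 m.
Velocity head = total − piezometric = 499.299 − 499.26 = 0.039 m.
v = √(2g·h_v) = √(2 × 9.81 × 0.039) = 0.875 m/s.

v ≈ 0.875 m/s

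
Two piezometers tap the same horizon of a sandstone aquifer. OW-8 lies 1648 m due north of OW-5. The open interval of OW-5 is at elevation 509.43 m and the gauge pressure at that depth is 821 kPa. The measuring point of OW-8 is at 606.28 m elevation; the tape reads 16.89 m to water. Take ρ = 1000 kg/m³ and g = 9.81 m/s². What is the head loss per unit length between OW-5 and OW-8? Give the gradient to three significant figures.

i ≈ 0.00226 m/m

Pressure head at OW-5: ψ = P/(ρg) = 821×1000 / (1000 × 9.81) = 83.69 m.
Total head at OW-5: h = z + ψ = 509.43 + 83.69 = 593.12 m.
Total head at OW-8: h = 606.28 − 16.89 = 589.39 m.
Head difference: h(OW-5) − h(OW-8) = 593.12 − 589.39 = 3.73 m.
Hydraulic gradient: i = |Δh| / L = 3.73 / 1648 = 0.00226.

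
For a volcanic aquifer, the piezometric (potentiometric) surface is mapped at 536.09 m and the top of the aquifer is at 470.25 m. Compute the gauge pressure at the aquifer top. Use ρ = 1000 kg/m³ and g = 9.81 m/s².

P ≈ 646 kPa

Pressure head at the aquifer top: ψ = h − z = 536.09 − 470.25 = 65.84 m.
P = ρgψ = 1000 × 9.81 × 65.84 = 645890 Pa ≈ 646 kPa.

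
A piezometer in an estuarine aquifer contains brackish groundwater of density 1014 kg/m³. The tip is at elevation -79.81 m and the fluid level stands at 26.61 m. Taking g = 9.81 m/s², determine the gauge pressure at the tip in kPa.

Pressure head ψ = h − z = 26.61 − (-79.81) = 106.42 m.
P = ρgψ = 1014 × 9.81 × 106.42 = 1058596 Pa ≈ 1060 kPa.

P ≈ 1060 kPa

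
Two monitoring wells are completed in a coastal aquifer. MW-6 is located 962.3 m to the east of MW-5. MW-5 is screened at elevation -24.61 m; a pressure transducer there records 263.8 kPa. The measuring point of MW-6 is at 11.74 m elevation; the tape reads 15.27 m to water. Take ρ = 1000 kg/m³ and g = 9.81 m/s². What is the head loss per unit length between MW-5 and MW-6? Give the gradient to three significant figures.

i ≈ 0.00604 m/m

Pressure head at MW-5: ψ = P/(ρg) = 263.8×1000 / (1000 × 9.81) = 26.89 m.
Total head at MW-5: h = z + ψ = -24.61 + 26.89 = 2.28 m.
Total head at MW-6: h = 11.74 − 15.27 = -3.53 m.
Head difference: h(MW-5) − h(MW-6) = 2.28 − (-3.53) = 5.81 m.
Hydraulic gradient: i = |Δh| / L = 5.81 / 962.3 = 0.00604.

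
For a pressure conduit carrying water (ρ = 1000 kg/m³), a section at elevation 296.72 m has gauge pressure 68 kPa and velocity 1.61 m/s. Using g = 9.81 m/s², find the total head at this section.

h ≈ 303.78 m

Pressure head ψ = P/(ρg) = 68×1000 / (1000 × 9.81) = 6.93 m.
Velocity head = v²/(2g) = 1.61² / (2 × 9.81) = 0.132 m.
h = z + ψ + v²/(2g) = 296.72 + 6.93 + 0.132 = 303.78 m.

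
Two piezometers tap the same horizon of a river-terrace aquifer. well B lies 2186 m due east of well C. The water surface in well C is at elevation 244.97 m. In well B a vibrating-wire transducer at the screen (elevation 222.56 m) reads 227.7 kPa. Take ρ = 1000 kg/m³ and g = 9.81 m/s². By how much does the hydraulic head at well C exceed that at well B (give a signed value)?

Δh ≈ -0.80 m

Total head at well C: h = 244.97 m (water level in the piezometer is the total head).
Pressure head at well B: ψ = P/(ρg) = 227.7×1000 / (1000 × 9.81) = 23.21 m.
Total head at well B: h = z + ψ = 222.56 + 23.21 = 245.77 m.
Head difference: h(well C) − h(well B) = 244.97 − 245.77 = -0.80 m.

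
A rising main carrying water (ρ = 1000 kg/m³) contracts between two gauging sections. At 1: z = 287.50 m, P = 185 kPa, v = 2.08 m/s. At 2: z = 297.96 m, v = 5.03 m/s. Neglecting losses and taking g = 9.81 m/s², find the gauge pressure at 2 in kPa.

P₂ ≈ 71.9 kPa

Pressure head at 1: ψ₁ = P₁/(ρg) = 185×1000 / (1000 × 9.81) = 18.86 m.
Velocity heads: v₁²/2g = 2.08²/19.62 = 0.221 m; v₂²/2g = 5.03²/19.62 = 1.290 m.
Total head H = z₁ + ψ₁ + v₁²/2g = 287.50 + 18.86 + 0.221 = 306.58 m.
ψ₂ = H − z₂ − v₂²/2g = 306.58 − 297.96 − 1.290 = 7.33 m.
P₂ = ρgψ₂ = 1000 × 9.81 × 7.33 ≈ 71.9 kPa.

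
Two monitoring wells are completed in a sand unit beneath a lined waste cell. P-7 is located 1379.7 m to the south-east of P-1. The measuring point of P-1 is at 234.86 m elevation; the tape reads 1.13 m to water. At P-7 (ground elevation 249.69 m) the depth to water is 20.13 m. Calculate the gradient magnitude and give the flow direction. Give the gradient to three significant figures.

Total head at P-1: h = 234.86 − 1.13 = 233.73 m.
Total head at P-7: h = 249.69 − 20.13 = 229.56 m.
Head difference: h(P-1) − h(P-7) = 233.73 − 229.56 = 4.17 m.
Hydraulic gradient: i = |Δh| / L = 4.17 / 1379.7 = 0.00302.
Flow is from higher to lower head: from P-1 toward P-7, i.e. toward the south-east.

i ≈ 0.00302; groundwater flows toward the south-east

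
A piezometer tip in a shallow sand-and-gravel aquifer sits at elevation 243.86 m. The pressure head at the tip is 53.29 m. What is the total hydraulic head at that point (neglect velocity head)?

h = z + ψ = 243.86 + 53.29 = 297.15 m.

h ≈ 297.15 m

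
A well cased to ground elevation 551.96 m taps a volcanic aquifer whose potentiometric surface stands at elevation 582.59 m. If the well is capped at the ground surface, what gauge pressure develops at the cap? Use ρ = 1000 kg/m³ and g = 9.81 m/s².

Head above the cap: Δh = 582.59 − 551.96 = 30.63 m.
P = ρgΔh = 1000 × 9.81 × 30.63 = 300480 Pa ≈ 300 kPa.

P ≈ 300 kPa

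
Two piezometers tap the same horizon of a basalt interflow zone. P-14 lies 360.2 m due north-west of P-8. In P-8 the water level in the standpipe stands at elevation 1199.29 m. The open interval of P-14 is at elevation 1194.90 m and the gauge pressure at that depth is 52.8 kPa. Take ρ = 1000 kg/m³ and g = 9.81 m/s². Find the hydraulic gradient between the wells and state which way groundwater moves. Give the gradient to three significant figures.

Total head at P-8: h = 1199.29 m (water level in the piezometer is the total head).
Pressure head at P-14: ψ = P/(ρg) = 52.8×1000 / (1000 × 9.81) = 5.38 m.
Total head at P-14: h = z + ψ = 1194.90 + 5.38 = 1200.28 m.
Head difference: h(P-8) − h(P-14) = 1199.29 − 1200.28 = -0.99 m.
Hydraulic gradient: i = |Δh| / L = 0.99 / 360.2 = 0.00275.
Flow is from higher to lower head: from P-14 toward P-8, i.e. toward the south-east.

i ≈ 0.00275; groundwater flows toward the south-east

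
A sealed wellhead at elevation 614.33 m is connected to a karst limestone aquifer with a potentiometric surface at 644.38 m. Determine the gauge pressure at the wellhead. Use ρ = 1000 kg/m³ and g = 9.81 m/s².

P ≈ 295 kPa

Head above the cap: Δh = 644.38 − 614.33 = 30.05 m.
P = ρgΔh = 1000 × 9.81 × 30.05 = 294790 Pa ≈ 295 kPa.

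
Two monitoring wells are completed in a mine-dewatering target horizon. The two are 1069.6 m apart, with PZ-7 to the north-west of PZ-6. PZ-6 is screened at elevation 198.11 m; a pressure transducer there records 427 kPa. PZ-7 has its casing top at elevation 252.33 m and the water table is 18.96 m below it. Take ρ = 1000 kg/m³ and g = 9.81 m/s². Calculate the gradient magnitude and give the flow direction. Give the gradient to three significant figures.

Pressure head at PZ-6: ψ = P/(ρg) = 427×1000 / (1000 × 9.81) = 43.53 m.
Total head at PZ-6: h = z + ψ = 198.11 + 43.53 = 241.64 m.
Total head at PZ-7: h = 252.33 − 18.96 = 233.37 m.
Head difference: h(PZ-6) − h(PZ-7) = 241.64 − 233.37 = 8.27 m.
Hydraulic gradient: i = |Δh| / L = 8.27 / 1069.6 = 0.00773.
Flow is from higher to lower head: from PZ-6 toward PZ-7, i.e. toward the north-west.

i ≈ 0.00773; groundwater flows toward the north-west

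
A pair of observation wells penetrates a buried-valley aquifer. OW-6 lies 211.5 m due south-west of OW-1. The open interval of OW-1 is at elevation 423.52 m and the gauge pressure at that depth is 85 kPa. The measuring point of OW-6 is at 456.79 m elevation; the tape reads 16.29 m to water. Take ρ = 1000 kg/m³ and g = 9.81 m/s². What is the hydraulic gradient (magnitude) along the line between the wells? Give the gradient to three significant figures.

i ≈ 0.0393

Pressure head at OW-1: ψ = P/(ρg) = 85×1000 / (1000 × 9.81) = 8.66 m.
Total head at OW-1: h = z + ψ = 423.52 + 8.66 = 432.18 m.
Total head at OW-6: h = 456.79 − 16.29 = 440.50 m.
Head difference: h(OW-1) − h(OW-6) = 432.18 − 440.50 = -8.32 m.
Hydraulic gradient: i = |Δh| / L = 8.32 / 211.5 = 0.0393.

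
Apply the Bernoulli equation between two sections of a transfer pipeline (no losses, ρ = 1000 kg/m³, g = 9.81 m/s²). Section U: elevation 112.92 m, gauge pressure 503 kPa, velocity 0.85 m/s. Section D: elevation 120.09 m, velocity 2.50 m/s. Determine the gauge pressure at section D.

Pressure head at U: ψ₁ = P₁/(ρg) = 503×1000 / (1000 × 9.81) = 51.27 m.
Velocity heads: v₁²/2g = 0.85²/19.62 = 0.037 m; v₂²/2g = 2.50²/19.62 = 0.319 m.
Total head H = z₁ + ψ₁ + v₁²/2g = 112.92 + 51.27 + 0.037 = 164.23 m.
ψ₂ = H − z₂ − v₂²/2g = 164.23 − 120.09 − 0.319 = 43.82 m.
P₂ = ρgψ₂ = 1000 × 9.81 × 43.82 ≈ 430 kPa.

P₂ ≈ 430 kPa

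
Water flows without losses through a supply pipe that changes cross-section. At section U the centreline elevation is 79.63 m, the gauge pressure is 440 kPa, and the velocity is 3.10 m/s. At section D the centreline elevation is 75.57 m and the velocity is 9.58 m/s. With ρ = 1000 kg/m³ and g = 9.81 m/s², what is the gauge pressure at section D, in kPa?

Pressure head at U: ψ₁ = P₁/(ρg) = 440×1000 / (1000 × 9.81) = 44.85 m.
Velocity heads: v₁²/2g = 3.10²/19.62 = 0.490 m; v₂²/2g = 9.58²/19.62 = 4.678 m.
Total head H = z₁ + ψ₁ + v₁²/2g = 79.63 + 44.85 + 0.490 = 124.97 m.
ψ₂ = H − z₂ − v₂²/2g = 124.97 − 75.57 − 4.678 = 44.72 m.
P₂ = ρgψ₂ = 1000 × 9.81 × 44.72 ≈ 439 kPa.

P₂ ≈ 439 kPa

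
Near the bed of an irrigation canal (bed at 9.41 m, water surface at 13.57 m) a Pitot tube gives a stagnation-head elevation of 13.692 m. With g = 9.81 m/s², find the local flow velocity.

v ≈ 1.55 m/s

Near the bed, under hydrostatic conditions, the piezometric head (z + ψ) equals the free-surface elevation, 13.57 m.
Velocity head = total − piezometric = 13.692 − 13.57 = 0.122 m.
v = √(2g·h_v) = √(2 × 9.81 × 0.122) = 1.55 m/s.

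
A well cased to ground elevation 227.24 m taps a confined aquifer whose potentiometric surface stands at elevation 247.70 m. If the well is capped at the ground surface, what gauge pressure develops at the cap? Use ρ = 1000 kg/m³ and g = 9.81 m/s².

P ≈ 201 kPa

Head above the cap: Δh = 247.70 − 227.24 = 20.46 m.
P = ρgΔh = 1000 × 9.81 × 20.46 = 200713 Pa ≈ 201 kPa.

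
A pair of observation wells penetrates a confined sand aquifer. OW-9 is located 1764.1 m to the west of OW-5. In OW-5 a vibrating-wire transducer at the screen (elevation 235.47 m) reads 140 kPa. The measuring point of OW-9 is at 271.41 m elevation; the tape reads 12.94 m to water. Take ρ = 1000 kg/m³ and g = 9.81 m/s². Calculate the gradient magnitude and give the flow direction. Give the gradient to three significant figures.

i ≈ 0.00495; groundwater flows toward the east

Pressure head at OW-5: ψ = P/(ρg) = 140×1000 / (1000 × 9.81) = 14.27 m.
Total head at OW-5: h = z + ψ = 235.47 + 14.27 = 249.74 m.
Total head at OW-9: h = 271.41 − 12.94 = 258.47 m.
Head difference: h(OW-5) − h(OW-9) = 249.74 − 258.47 = -8.73 m.
Hydraulic gradient: i = |Δh| / L = 8.73 / 1764.1 = 0.00495.
Flow is from higher to lower head: from OW-9 toward OW-5, i.e. toward the east.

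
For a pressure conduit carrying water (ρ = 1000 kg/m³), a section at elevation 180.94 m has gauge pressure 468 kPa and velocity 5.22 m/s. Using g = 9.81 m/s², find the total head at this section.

h ≈ 230.04 m

Pressure head ψ = P/(ρg) = 468×1000 / (1000 × 9.81) = 47.71 m.
Velocity head = v²/(2g) = 5.22² / (2 × 9.81) = 1.389 m.
h = z + ψ + v²/(2g) = 180.94 + 47.71 + 1.389 = 230.04 m.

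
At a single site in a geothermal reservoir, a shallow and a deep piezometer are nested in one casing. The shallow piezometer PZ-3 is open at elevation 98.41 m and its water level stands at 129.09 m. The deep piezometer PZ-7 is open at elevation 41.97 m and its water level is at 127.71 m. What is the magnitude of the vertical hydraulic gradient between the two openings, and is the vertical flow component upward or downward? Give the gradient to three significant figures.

Total head at PZ-3: h = 129.09 m (water level in the standpipe).
Total head at PZ-7: h = 127.71 m.
Δh = h(PZ-3) − h(PZ-7) = 129.09 − 127.71 = 1.38 m.
Vertical separation Δz = 98.41 − 41.97 = 56.44 m.
|i_v| = |Δh| / Δz = 1.38 / 56.44 = 0.0245.
Head is higher in the shallow piezometer, so vertical flow is downward (recharge condition).

|i_v| ≈ 0.0245; vertical flow is downward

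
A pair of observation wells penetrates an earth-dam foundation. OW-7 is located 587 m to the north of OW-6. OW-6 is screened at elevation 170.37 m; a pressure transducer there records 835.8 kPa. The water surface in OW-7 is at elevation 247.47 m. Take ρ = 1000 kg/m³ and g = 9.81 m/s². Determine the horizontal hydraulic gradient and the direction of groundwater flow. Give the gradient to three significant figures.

i ≈ 0.0138; groundwater flows toward the north

Pressure head at OW-6: ψ = P/(ρg) = 835.8×1000 / (1000 × 9.81) = 85.20 m.
Total head at OW-6: h = z + ψ = 170.37 + 85.20 = 255.57 m.
Total head at OW-7: h = 247.47 m (water level in the piezometer is the total head).
Head difference: h(OW-6) − h(OW-7) = 255.57 − 247.47 = 8.10 m.
Hydraulic gradient: i = |Δh| / L = 8.10 / 587 = 0.0138.
Flow is from higher to lower head: from OW-6 toward OW-7, i.e. toward the north.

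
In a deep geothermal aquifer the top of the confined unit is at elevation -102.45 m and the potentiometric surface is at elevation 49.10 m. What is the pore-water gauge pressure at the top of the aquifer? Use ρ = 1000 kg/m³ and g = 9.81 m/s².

Pressure head at the aquifer top: ψ = h − z = 49.10 − (-102.45) = 151.55 m.
P = ρgψ = 1000 × 9.81 × 151.55 = 1486706 Pa ≈ 1490 kPa.

P ≈ 1490 kPa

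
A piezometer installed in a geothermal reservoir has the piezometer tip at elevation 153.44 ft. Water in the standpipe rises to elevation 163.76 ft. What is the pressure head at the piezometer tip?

ψ ≈ 10.32 ft

Total head h = 163.76 ft (the water-surface elevation in the piezometer).
Pressure head ψ = h − z = 163.76 − 153.44 = 10.32 ft.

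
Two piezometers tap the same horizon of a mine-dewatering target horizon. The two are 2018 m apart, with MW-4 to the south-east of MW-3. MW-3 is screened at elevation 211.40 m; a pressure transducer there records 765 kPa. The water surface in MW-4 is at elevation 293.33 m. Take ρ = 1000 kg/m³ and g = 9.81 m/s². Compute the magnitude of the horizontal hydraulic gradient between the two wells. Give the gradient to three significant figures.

Pressure head at MW-3: ψ = P/(ρg) = 765×1000 / (1000 × 9.81) = 77.98 m.
Total head at MW-3: h = z + ψ = 211.40 + 77.98 = 289.38 m.
Total head at MW-4: h = 293.33 m (water level in the piezometer is the total head).
Head difference: h(MW-3) − h(MW-4) = 289.38 − 293.33 = -3.95 m.
Hydraulic gradient: i = |Δh| / L = 3.95 / 2018 = 0.00196.

i ≈ 0.00196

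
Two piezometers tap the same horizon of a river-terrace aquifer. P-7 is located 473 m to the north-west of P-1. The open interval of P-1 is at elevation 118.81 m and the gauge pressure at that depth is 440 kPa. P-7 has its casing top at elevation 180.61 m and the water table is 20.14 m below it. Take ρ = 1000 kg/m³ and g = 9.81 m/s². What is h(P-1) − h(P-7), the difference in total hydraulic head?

Δh ≈ 3.19 m

Pressure head at P-1: ψ = P/(ρg) = 440×1000 / (1000 × 9.81) = 44.85 m.
Total head at P-1: h = z + ψ = 118.81 + 44.85 = 163.66 m.
Total head at P-7: h = 180.61 − 20.14 = 160.47 m.
Head difference: h(P-1) − h(P-7) = 163.66 − 160.47 = 3.19 m.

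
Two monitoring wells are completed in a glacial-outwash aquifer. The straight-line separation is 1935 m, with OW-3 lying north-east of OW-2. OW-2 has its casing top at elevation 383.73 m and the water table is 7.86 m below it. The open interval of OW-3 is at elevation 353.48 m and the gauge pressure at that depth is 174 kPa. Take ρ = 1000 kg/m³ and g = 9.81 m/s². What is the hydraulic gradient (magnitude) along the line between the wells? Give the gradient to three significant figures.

Total head at OW-2: h = 383.73 − 7.86 = 375.87 m.
Pressure head at OW-3: ψ = P/(ρg) = 174×1000 / (1000 × 9.81) = 17.74 m.
Total head at OW-3: h = z + ψ = 353.48 + 17.74 = 371.22 m.
Head difference: h(OW-2) − h(OW-3) = 375.87 − 371.22 = 4.65 m.
Hydraulic gradient: i = |Δh| / L = 4.65 / 1935 = 0.00240.

i ≈ 0.00240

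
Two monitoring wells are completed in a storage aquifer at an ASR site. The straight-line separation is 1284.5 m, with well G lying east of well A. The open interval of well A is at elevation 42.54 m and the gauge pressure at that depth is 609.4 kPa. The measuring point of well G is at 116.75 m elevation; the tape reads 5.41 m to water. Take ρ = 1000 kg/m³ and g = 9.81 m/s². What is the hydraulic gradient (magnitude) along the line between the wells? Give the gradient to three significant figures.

i ≈ 0.00520

Pressure head at well A: ψ = P/(ρg) = 609.4×1000 / (1000 × 9.81) = 62.12 m.
Total head at well A: h = z + ψ = 42.54 + 62.12 = 104.66 m.
Total head at well G: h = 116.75 − 5.41 = 111.34 m.
Head difference: h(well A) − h(well G) = 104.66 − 111.34 = -6.68 m.
Hydraulic gradient: i = |Δh| / L = 6.68 / 1284.5 = 0.00520.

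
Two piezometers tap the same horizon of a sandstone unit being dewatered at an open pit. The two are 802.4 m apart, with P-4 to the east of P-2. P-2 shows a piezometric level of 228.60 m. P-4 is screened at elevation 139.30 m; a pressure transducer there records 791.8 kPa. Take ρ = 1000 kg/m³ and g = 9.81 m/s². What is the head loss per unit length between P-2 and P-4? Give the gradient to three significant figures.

Total head at P-2: h = 228.60 m (water level in the piezometer is the total head).
Pressure head at P-4: ψ = P/(ρg) = 791.8×1000 / (1000 × 9.81) = 80.71 m.
Total head at P-4: h = z + ψ = 139.30 + 80.71 = 220.01 m.
Head difference: h(P-2) − h(P-4) = 228.60 − 220.01 = 8.59 m.
Hydraulic gradient: i = |Δh| / L = 8.59 / 802.4 = 0.0107.

i ≈ 0.0107 m/m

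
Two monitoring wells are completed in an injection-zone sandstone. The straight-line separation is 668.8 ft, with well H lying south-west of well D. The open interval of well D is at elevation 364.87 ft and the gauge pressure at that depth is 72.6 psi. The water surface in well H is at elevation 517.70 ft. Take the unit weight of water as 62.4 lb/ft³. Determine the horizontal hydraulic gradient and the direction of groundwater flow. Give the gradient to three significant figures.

Pressure head at well D: ψ = 144·P/γ = 144 × 72.6 / 62.4 = 167.54 ft.
Total head at well D: h = z + ψ = 364.87 + 167.54 = 532.41 ft.
Total head at well H: h = 517.70 ft (water level in the piezometer is the total head).
Head difference: h(well D) − h(well H) = 532.41 − 517.70 = 14.71 ft.
Hydraulic gradient: i = |Δh| / L = 14.71 / 668.8 = 0.0220.
Flow is from higher to lower head: from well D toward well H, i.e. toward the south-west.

i ≈ 0.0220; groundwater flows toward the south-west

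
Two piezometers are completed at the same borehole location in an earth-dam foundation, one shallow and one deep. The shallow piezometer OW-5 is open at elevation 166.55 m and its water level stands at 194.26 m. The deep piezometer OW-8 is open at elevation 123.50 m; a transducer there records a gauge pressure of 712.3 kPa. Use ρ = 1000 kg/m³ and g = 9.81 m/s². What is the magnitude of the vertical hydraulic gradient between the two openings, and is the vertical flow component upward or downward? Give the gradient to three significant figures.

Total head at OW-5: h = 194.26 m (water level in the standpipe).
Pressure head at OW-8: ψ = P/(ρg) = 712.3×1000 / (1000 × 9.81) = 72.61 m.
Total head at OW-8: h = z + ψ = 123.50 + 72.61 = 196.11 m.
Δh = h(OW-5) − h(OW-8) = 194.26 − 196.11 = -1.85 m.
Vertical separation Δz = 166.55 − 123.50 = 43.05 m.
|i_v| = |Δh| / Δz = 1.85 / 43.05 = 0.0430.
Head is higher in the deep piezometer, so vertical flow is upward (discharge condition).

|i_v| ≈ 0.0430; vertical flow is upward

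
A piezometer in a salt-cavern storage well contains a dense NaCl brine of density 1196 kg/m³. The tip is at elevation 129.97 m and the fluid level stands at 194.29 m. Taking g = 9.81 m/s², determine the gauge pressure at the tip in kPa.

P ≈ 755 kPa

Pressure head ψ = h − z = 194.29 − 129.97 = 64.32 m.
P = ρgψ = 1196 × 9.81 × 64.32 = 754651 Pa ≈ 755 kPa.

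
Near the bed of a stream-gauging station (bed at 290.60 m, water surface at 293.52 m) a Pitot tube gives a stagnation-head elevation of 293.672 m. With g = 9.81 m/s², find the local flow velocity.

v ≈ 1.73 m/s

Near the bed, under hydrostatic conditions, the piezometric head (z + ψ) equals the free-surface elevation, 293.52 m.
Velocity head = total − piezometric = 293.672 − 293.52 = 0.152 m.
v = √(2g·h_v) = √(2 × 9.81 × 0.152) = 1.73 m/s.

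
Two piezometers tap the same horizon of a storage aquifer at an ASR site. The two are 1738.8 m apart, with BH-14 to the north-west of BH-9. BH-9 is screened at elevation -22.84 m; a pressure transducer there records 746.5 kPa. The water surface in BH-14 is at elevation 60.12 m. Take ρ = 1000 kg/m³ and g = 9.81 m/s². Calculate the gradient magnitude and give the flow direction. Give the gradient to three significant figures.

Pressure head at BH-9: ψ = P/(ρg) = 746.5×1000 / (1000 × 9.81) = 76.10 m.
Total head at BH-9: h = z + ψ = -22.84 + 76.10 = 53.26 m.
Total head at BH-14: h = 60.12 m (water level in the piezometer is the total head).
Head difference: h(BH-9) − h(BH-14) = 53.26 − 60.12 = -6.86 m.
Hydraulic gradient: i = |Δh| / L = 6.86 / 1738.8 = 0.00395.
Flow is from higher to lower head: from BH-14 toward BH-9, i.e. toward the south-east.

i ≈ 0.00395; groundwater flows toward the south-east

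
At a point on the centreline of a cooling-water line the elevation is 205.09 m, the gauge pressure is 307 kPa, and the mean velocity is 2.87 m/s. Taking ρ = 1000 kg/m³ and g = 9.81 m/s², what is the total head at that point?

Pressure head ψ = P/(ρg) = 307×1000 / (1000 × 9.81) = 31.29 m.
Velocity head = v²/(2g) = 2.87² / (2 × 9.81) = 0.420 m.
h = z + ψ + v²/(2g) = 205.09 + 31.29 + 0.420 = 236.80 m.

h ≈ 236.80 m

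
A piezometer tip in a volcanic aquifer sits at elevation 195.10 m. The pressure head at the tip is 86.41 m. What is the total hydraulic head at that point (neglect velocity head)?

h = z + ψ = 195.10 + 86.41 = 281.51 m.

h ≈ 281.51 m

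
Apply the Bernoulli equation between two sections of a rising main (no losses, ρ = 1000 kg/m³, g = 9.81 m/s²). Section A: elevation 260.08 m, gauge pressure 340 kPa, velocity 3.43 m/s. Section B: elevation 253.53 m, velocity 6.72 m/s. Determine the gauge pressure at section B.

P₂ ≈ 388 kPa

Pressure head at A: ψ₁ = P₁/(ρg) = 340×1000 / (1000 × 9.81) = 34.66 m.
Velocity heads: v₁²/2g = 3.43²/19.62 = 0.600 m; v₂²/2g = 6.72²/19.62 = 2.302 m.
Total head H = z₁ + ψ₁ + v₁²/2g = 260.08 + 34.66 + 0.600 = 295.34 m.
ψ₂ = H − z₂ − v₂²/2g = 295.34 − 253.53 − 2.302 = 39.51 m.
P₂ = ρgψ₂ = 1000 × 9.81 × 39.51 ≈ 388 kPa.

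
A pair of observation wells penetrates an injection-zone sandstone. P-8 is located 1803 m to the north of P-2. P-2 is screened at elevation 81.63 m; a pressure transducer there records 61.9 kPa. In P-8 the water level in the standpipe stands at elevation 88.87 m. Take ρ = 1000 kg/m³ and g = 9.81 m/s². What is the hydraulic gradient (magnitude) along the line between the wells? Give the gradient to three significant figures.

Pressure head at P-2: ψ = P/(ρg) = 61.9×1000 / (1000 × 9.81) = 6.31 m.
Total head at P-2: h = z + ψ = 81.63 + 6.31 = 87.94 m.
Total head at P-8: h = 88.87 m (water level in the piezometer is the total head).
Head difference: h(P-2) − h(P-8) = 87.94 − 88.87 = -0.93 m.
Hydraulic gradient: i = |Δh| / L = 0.93 / 1803 = 0.000516.

i ≈ 0.000516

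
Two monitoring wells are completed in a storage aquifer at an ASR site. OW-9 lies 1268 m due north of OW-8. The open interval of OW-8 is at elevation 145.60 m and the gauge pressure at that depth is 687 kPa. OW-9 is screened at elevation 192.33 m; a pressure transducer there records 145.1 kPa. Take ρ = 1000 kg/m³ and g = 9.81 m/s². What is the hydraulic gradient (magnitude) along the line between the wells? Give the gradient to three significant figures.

Pressure head at OW-8: ψ = P/(ρg) = 687×1000 / (1000 × 9.81) = 70.03 m.
Total head at OW-8: h = z + ψ = 145.60 + 70.03 = 215.63 m.
Pressure head at OW-9: ψ = P/(ρg) = 145.1×1000 / (1000 × 9.81) = 14.79 m.
Total head at OW-9: h = z + ψ = 192.33 + 14.79 = 207.12 m.
Head difference: h(OW-8) − h(OW-9) = 215.63 − 207.12 = 8.51 m.
Hydraulic gradient: i = |Δh| / L = 8.51 / 1268 = 0.00671.

i ≈ 0.00671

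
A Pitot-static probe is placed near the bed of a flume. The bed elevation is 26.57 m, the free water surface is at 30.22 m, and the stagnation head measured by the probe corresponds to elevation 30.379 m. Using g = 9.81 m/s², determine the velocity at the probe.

Near the bed, under hydrostatic conditions, the piezometric head (z + ψ) equals the free-surface elevation, 30.22 m.
Velocity head = total − piezometric = 30.379 − 30.22 = 0.159 m.
v = √(2g·h_v) = √(2 × 9.81 × 0.159) = 1.77 m/s.

v ≈ 1.77 m/s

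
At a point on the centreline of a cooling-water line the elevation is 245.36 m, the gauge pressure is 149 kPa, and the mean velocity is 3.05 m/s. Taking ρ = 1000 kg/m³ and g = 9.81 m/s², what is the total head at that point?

Pressure head ψ = P/(ρg) = 149×1000 / (1000 × 9.81) = 15.19 m.
Velocity head = v²/(2g) = 3.05² / (2 × 9.81) = 0.474 m.
h = z + ψ + v²/(2g) = 245.36 + 15.19 + 0.474 = 261.02 m.

h ≈ 261.02 m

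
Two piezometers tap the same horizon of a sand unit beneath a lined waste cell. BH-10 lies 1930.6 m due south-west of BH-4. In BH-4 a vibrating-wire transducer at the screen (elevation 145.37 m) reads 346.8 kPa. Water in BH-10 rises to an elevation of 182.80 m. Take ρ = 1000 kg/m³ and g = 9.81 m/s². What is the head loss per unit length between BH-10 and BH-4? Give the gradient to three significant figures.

i ≈ 0.00108 m/m

Pressure head at BH-4: ψ = P/(ρg) = 346.8×1000 / (1000 × 9.81) = 35.35 m.
Total head at BH-4: h = z + ψ = 145.37 + 35.35 = 180.72 m.
Total head at BH-10: h = 182.80 m (water level in the piezometer is the total head).
Head difference: h(BH-4) − h(BH-10) = 180.72 − 182.80 = -2.08 m.
Hydraulic gradient: i = |Δh| / L = 2.08 / 1930.6 = 0.00108.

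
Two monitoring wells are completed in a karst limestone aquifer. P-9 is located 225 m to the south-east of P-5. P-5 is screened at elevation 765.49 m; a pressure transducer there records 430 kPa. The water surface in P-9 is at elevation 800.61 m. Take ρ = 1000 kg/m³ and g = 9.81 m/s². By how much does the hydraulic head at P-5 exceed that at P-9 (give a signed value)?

Δh ≈ 8.71 m

Pressure head at P-5: ψ = P/(ρg) = 430×1000 / (1000 × 9.81) = 43.83 m.
Total head at P-5: h = z + ψ = 765.49 + 43.83 = 809.32 m.
Total head at P-9: h = 800.61 m (water level in the piezometer is the total head).
Head difference: h(P-5) − h(P-9) = 809.32 − 800.61 = 8.71 m.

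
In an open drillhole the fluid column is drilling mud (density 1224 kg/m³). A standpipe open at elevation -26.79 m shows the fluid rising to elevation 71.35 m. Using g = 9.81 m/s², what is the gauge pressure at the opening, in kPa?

Pressure head ψ = h − z = 71.35 − (-26.79) = 98.14 m.
P = ρgψ = 1224 × 9.81 × 98.14 = 1178410 Pa ≈ 1180 kPa.

P ≈ 1180 kPa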